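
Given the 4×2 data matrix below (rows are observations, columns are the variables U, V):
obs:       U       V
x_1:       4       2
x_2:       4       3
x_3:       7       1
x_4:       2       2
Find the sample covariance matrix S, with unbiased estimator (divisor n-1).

Step 1 — column means:
  mean(U) = (4 + 4 + 7 + 2) / 4 = 17/4 = 4.25
  mean(V) = (2 + 3 + 1 + 2) / 4 = 8/4 = 2

Step 2 — sample covariance S[i,j] = (1/(n-1)) · Σ_k (x_{k,i} - mean_i) · (x_{k,j} - mean_j), with n-1 = 3.
  S[U,U] = ((-0.25)·(-0.25) + (-0.25)·(-0.25) + (2.75)·(2.75) + (-2.25)·(-2.25)) / 3 = 12.75/3 = 4.25
  S[U,V] = ((-0.25)·(0) + (-0.25)·(1) + (2.75)·(-1) + (-2.25)·(0)) / 3 = -3/3 = -1
  S[V,V] = ((0)·(0) + (1)·(1) + (-1)·(-1) + (0)·(0)) / 3 = 2/3 = 0.6667

S is symmetric (S[j,i] = S[i,j]). Assembling:

S = [[4.25, -1],
 [-1, 0.6667]]


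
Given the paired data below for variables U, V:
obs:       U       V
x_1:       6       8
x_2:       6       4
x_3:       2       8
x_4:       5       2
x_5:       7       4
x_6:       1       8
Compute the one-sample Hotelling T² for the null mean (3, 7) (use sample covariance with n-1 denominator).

Step 1 — sample mean vector:
  mean(U) = (6 + 6 + 2 + 5 + 7 + 1) / 6 = 27/6 = 4.5
  mean(V) = (8 + 4 + 8 + 2 + 4 + 8) / 6 = 34/6 = 5.6667
  x̄ = (4.5, 5.6667),  deviation x̄ - mu_0 = (4.5, 5.6667) - (3, 7) = (1.5, -1.3333).

Step 2 — sample covariance matrix, S[i,j] = (1/(n-1)) · Σ_k (x_{k,i} - mean_i) · (x_{k,j} - mean_j), divisor n-1 = 5:
  S[U,U] = ((1.5)·(1.5) + (1.5)·(1.5) + (-2.5)·(-2.5) + (0.5)·(0.5) + (2.5)·(2.5) + (-3.5)·(-3.5)) / 5 = 29.5/5 = 5.9
  S[U,V] = ((1.5)·(2.3333) + (1.5)·(-1.6667) + (-2.5)·(2.3333) + (0.5)·(-3.6667) + (2.5)·(-1.6667) + (-3.5)·(2.3333)) / 5 = -19/5 = -3.8
  S[V,V] = ((2.3333)·(2.3333) + (-1.6667)·(-1.6667) + (2.3333)·(2.3333) + (-3.6667)·(-3.6667) + (-1.6667)·(-1.6667) + (2.3333)·(2.3333)) / 5 = 35.3333/5 = 7.0667
  S = [[5.9, -3.8],
 [-3.8, 7.0667]].

Step 3 — invert S. det(S) = 5.9·7.0667 - (-3.8)² = 27.2533.
  S^{-1} = (1/det) · [[d, -b], [-b, a]] = [[0.2593, 0.1394],
 [0.1394, 0.2165]].

Step 4 — quadratic form (x̄ - mu_0)^T · S^{-1} · (x̄ - mu_0):
  S^{-1} · (x̄ - mu_0) = (0.203, -0.0795),
  (x̄ - mu_0)^T · [...] = (1.5)·(0.203) + (-1.3333)·(-0.0795) = 0.4106.

Step 5 — scale by n: T² = 6 · 0.4106 = 2.4633.

T² ≈ 2.4633


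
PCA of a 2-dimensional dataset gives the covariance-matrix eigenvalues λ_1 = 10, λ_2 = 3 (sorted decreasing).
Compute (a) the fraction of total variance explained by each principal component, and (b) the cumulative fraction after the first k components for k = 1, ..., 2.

Step 1 — total variance = trace(Sigma) = Σ λ_i = 10 + 3 = 13.

Step 2 — fraction explained by component i = λ_i / Σ λ:
  PC1: 10/13 = 0.7692
  PC2: 3/13 = 0.2308

Step 3 — cumulative fraction after k components = (λ_1 + ... + λ_k) / Σ λ:
  k = 1: 10/13 = 0.7692
  k = 2: (10 + 3)/13 = 13/13 = 1

Summary (fraction, with percent):

explained: PC1 0.7692 (76.92%), PC2 0.2308 (23.08%);  cumulative: 0.7692, 1


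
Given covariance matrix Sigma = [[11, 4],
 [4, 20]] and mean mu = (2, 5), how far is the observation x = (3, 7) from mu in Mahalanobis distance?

Step 1 — centre the observation: (x - mu) = (1, 2).

Step 2 — invert Sigma. det(Sigma) = 11·20 - (4)² = 204.
  Sigma^{-1} = (1/det) · [[d, -b], [-b, a]] = [[0.098, -0.0196],
 [-0.0196, 0.0539]].

Step 3 — form the quadratic (x - mu)^T · Sigma^{-1} · (x - mu):
  Sigma^{-1} · (x - mu) = (0.0588, 0.0882).
  (x - mu)^T · [Sigma^{-1} · (x - mu)] = (1)·(0.0588) + (2)·(0.0882) = 0.2353.

Step 4 — take square root: d = √(0.2353) ≈ 0.4851.

d(x, mu) = √(0.2353) ≈ 0.4851


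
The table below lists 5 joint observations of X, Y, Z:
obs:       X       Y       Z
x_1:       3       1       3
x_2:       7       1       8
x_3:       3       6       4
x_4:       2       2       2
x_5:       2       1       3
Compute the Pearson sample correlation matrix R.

Step 1 — column means:
  mean(X) = (3 + 7 + 3 + 2 + 2) / 5 = 17/5 = 3.4
  mean(Y) = (1 + 1 + 6 + 2 + 1) / 5 = 11/5 = 2.2
  mean(Z) = (3 + 8 + 4 + 2 + 3) / 5 = 20/5 = 4

Step 2 — sample variances and covariances s[i,j] = (1/(n-1)) · Σ_k (x_{k,i} - mean_i) · (x_{k,j} - mean_j), with n-1 = 4:
  s[X,X] = ((-0.4)·(-0.4) + (3.6)·(3.6) + (-0.4)·(-0.4) + (-1.4)·(-1.4) + (-1.4)·(-1.4)) / 4 = 17.2/4 = 4.3
  s[X,Y] = ((-0.4)·(-1.2) + (3.6)·(-1.2) + (-0.4)·(3.8) + (-1.4)·(-0.2) + (-1.4)·(-1.2)) / 4 = -3.4/4 = -0.85
  s[X,Z] = ((-0.4)·(-1) + (3.6)·(4) + (-0.4)·(0) + (-1.4)·(-2) + (-1.4)·(-1)) / 4 = 19/4 = 4.75
  s[Y,Y] = ((-1.2)·(-1.2) + (-1.2)·(-1.2) + (3.8)·(3.8) + (-0.2)·(-0.2) + (-1.2)·(-1.2)) / 4 = 18.8/4 = 4.7
  s[Y,Z] = ((-1.2)·(-1) + (-1.2)·(4) + (3.8)·(0) + (-0.2)·(-2) + (-1.2)·(-1)) / 4 = -2/4 = -0.5
  s[Z,Z] = ((-1)·(-1) + (4)·(4) + (0)·(0) + (-2)·(-2) + (-1)·(-1)) / 4 = 22/4 = 5.5
  Sample standard deviations s_i = √(s[i,i]):
  s(X) = √(4.3) = 2.0736
  s(Y) = √(4.7) = 2.1679
  s(Z) = √(5.5) = 2.3452

Step 3 — r_{ij} = s_{ij} / (s_i · s_j):
  r[X,X] = 1 (diagonal).
  r[X,Y] = -0.85 / (2.0736 · 2.1679) = -0.85 / 4.4956 = -0.1891
  r[X,Z] = 4.75 / (2.0736 · 2.3452) = 4.75 / 4.8631 = 0.9767
  r[Y,Y] = 1 (diagonal).
  r[Y,Z] = -0.5 / (2.1679 · 2.3452) = -0.5 / 5.0843 = -0.0983
  r[Z,Z] = 1 (diagonal).

R is symmetric with unit diagonal. Assembling:

R = [[1, -0.1891, 0.9767],
 [-0.1891, 1, -0.0983],
 [0.9767, -0.0983, 1]]


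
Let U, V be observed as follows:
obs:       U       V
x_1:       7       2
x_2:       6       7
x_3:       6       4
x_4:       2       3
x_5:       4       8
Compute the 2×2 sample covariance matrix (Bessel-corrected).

Step 1 — column means:
  mean(U) = (7 + 6 + 6 + 2 + 4) / 5 = 25/5 = 5
  mean(V) = (2 + 7 + 4 + 3 + 8) / 5 = 24/5 = 4.8

Step 2 — sample covariance S[i,j] = (1/(n-1)) · Σ_k (x_{k,i} - mean_i) · (x_{k,j} - mean_j), with n-1 = 4.
  S[U,U] = ((2)·(2) + (1)·(1) + (1)·(1) + (-3)·(-3) + (-1)·(-1)) / 4 = 16/4 = 4
  S[U,V] = ((2)·(-2.8) + (1)·(2.2) + (1)·(-0.8) + (-3)·(-1.8) + (-1)·(3.2)) / 4 = -2/4 = -0.5
  S[V,V] = ((-2.8)·(-2.8) + (2.2)·(2.2) + (-0.8)·(-0.8) + (-1.8)·(-1.8) + (3.2)·(3.2)) / 4 = 26.8/4 = 6.7

S is symmetric (S[j,i] = S[i,j]). Assembling:

S = [[4, -0.5],
 [-0.5, 6.7]]


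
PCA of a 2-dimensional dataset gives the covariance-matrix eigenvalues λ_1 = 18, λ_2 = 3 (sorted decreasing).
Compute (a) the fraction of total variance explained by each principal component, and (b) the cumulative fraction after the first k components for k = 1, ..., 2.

Step 1 — total variance = trace(Sigma) = Σ λ_i = 18 + 3 = 21.

Step 2 — fraction explained by component i = λ_i / Σ λ:
  PC1: 18/21 = 0.8571
  PC2: 3/21 = 0.1429

Step 3 — cumulative fraction after k components = (λ_1 + ... + λ_k) / Σ λ:
  k = 1: 18/21 = 0.8571
  k = 2: (18 + 3)/21 = 21/21 = 1

Summary (fraction, with percent):

explained: PC1 0.8571 (85.71%), PC2 0.1429 (14.29%);  cumulative: 0.8571, 1


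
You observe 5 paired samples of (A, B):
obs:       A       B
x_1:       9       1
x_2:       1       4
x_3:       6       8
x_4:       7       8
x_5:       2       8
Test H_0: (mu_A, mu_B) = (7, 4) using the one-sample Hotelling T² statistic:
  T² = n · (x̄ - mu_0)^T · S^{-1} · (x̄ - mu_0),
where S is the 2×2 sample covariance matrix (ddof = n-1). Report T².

Step 1 — sample mean vector:
  mean(A) = (9 + 1 + 6 + 7 + 2) / 5 = 25/5 = 5
  mean(B) = (1 + 4 + 8 + 8 + 8) / 5 = 29/5 = 5.8
  x̄ = (5, 5.8),  deviation x̄ - mu_0 = (5, 5.8) - (7, 4) = (-2, 1.8).

Step 2 — sample covariance matrix, S[i,j] = (1/(n-1)) · Σ_k (x_{k,i} - mean_i) · (x_{k,j} - mean_j), divisor n-1 = 4:
  S[A,A] = ((4)·(4) + (-4)·(-4) + (1)·(1) + (2)·(2) + (-3)·(-3)) / 4 = 46/4 = 11.5
  S[A,B] = ((4)·(-4.8) + (-4)·(-1.8) + (1)·(2.2) + (2)·(2.2) + (-3)·(2.2)) / 4 = -12/4 = -3
  S[B,B] = ((-4.8)·(-4.8) + (-1.8)·(-1.8) + (2.2)·(2.2) + (2.2)·(2.2) + (2.2)·(2.2)) / 4 = 40.8/4 = 10.2
  S = [[11.5, -3],
 [-3, 10.2]].

Step 3 — invert S. det(S) = 11.5·10.2 - (-3)² = 108.3.
  S^{-1} = (1/det) · [[d, -b], [-b, a]] = [[0.0942, 0.0277],
 [0.0277, 0.1062]].

Step 4 — quadratic form (x̄ - mu_0)^T · S^{-1} · (x̄ - mu_0):
  S^{-1} · (x̄ - mu_0) = (-0.1385, 0.1357),
  (x̄ - mu_0)^T · [...] = (-2)·(-0.1385) + (1.8)·(0.1357) = 0.5213.

Step 5 — scale by n: T² = 5 · 0.5213 = 2.6066.

T² ≈ 2.6066


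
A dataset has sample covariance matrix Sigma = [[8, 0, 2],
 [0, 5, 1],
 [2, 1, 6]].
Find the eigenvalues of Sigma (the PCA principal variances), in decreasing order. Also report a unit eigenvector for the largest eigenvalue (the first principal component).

Step 1 — characteristic polynomial p(λ) = det(λI - Sigma) = λ³ - tr·λ² + c_1·λ - det, where tr = trace, c_1 = sum of the principal 2×2 minors, det = det(Sigma):
  tr = 8 + 5 + 6 = 19,
  c_1 = (8·5 - (0)²) + (8·6 - (2)²) + (5·6 - (1)²) = 40 + 44 + 29 = 113,
  det = 8·(5·6 - (1)²) - (0)·((0)·6 - (1)·(2)) + (2)·((0)·(1) - 5·(2)) = 8·(29) - (0)·(-2) + (2)·(-10) = 212.
  So p(λ) = λ³ - 19λ² + 113λ - 212.
Step 2 — look for an integer root (rational root theorem: any rational root is an integer divisor of 212). Testing λ = 4:
  p(4) = 64 - 304 + 452 - 212 = 0  ✓
  Dividing out (λ - 4): p(λ) = (λ - 4)(λ² - 15λ + 53).
Step 3 — remaining eigenvalues from the quadratic λ² - 15λ + 53 = 0:
  Δ = 15² - 4·53 = 225 - 212 = 13,  λ = (15 ± √13)/2 = (15 ± 3.6056)/2 ≈ 9.3028 or 5.6972.
  Sorted: λ_1 = 9.3028,  λ_2 = 5.6972,  λ_3 = 4  (check: sum = 19 = tr ✓).

Step 4 — unit eigenvector for λ_1 ≈ 9.3028: v spans the null space of (Sigma - λ_1 I), whose rows are
  r_1 = (-1.3028, 0, 2),  r_2 = (0, -4.3028, 1),  r_3 = (2, 1, -3.3028).
  v is orthogonal to every row, so take v ∝ r_1 × r_2 = ((0)·(1) - (2)·(-4.3028), (2)·(0) - (-1.3028)·(1), (-1.3028)·(-4.3028) - (0)·(0)) ≈ (8.6056, 1.3028, 5.6056).
  Let u = (8.6056, 1.3028, 5.6056).
  ||u|| = √((8.6056)² + (1.3028)² + (5.6056)²) = √(107.1749) ≈ 10.3525,  v_1 = u/||u|| ≈ (0.8313, 0.1258, 0.5415) (||v_1|| = 1).

λ_1 = 9.3028,  λ_2 = 5.6972,  λ_3 = 4;  v_1 ≈ (0.8313, 0.1258, 0.5415)


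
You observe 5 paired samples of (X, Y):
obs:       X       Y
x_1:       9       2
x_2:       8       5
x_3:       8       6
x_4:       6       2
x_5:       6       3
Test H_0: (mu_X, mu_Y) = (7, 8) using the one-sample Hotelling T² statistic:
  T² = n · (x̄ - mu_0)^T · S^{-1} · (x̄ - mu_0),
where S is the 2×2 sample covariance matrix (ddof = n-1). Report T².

Step 1 — sample mean vector:
  mean(X) = (9 + 8 + 8 + 6 + 6) / 5 = 37/5 = 7.4
  mean(Y) = (2 + 5 + 6 + 2 + 3) / 5 = 18/5 = 3.6
  x̄ = (7.4, 3.6),  deviation x̄ - mu_0 = (7.4, 3.6) - (7, 8) = (0.4, -4.4).

Step 2 — sample covariance matrix, S[i,j] = (1/(n-1)) · Σ_k (x_{k,i} - mean_i) · (x_{k,j} - mean_j), divisor n-1 = 4:
  S[X,X] = ((1.6)·(1.6) + (0.6)·(0.6) + (0.6)·(0.6) + (-1.4)·(-1.4) + (-1.4)·(-1.4)) / 4 = 7.2/4 = 1.8
  S[X,Y] = ((1.6)·(-1.6) + (0.6)·(1.4) + (0.6)·(2.4) + (-1.4)·(-1.6) + (-1.4)·(-0.6)) / 4 = 2.8/4 = 0.7
  S[Y,Y] = ((-1.6)·(-1.6) + (1.4)·(1.4) + (2.4)·(2.4) + (-1.6)·(-1.6) + (-0.6)·(-0.6)) / 4 = 13.2/4 = 3.3
  S = [[1.8, 0.7],
 [0.7, 3.3]].

Step 3 — invert S. det(S) = 1.8·3.3 - (0.7)² = 5.45.
  S^{-1} = (1/det) · [[d, -b], [-b, a]] = [[0.6055, -0.1284],
 [-0.1284, 0.3303]].

Step 4 — quadratic form (x̄ - mu_0)^T · S^{-1} · (x̄ - mu_0):
  S^{-1} · (x̄ - mu_0) = (0.8073, -1.5046),
  (x̄ - mu_0)^T · [...] = (0.4)·(0.8073) + (-4.4)·(-1.5046) = 6.9431.

Step 5 — scale by n: T² = 5 · 6.9431 = 34.7156.

T² ≈ 34.7156


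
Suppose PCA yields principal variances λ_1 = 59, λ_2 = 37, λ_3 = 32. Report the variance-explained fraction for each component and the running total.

Step 1 — total variance = trace(Sigma) = Σ λ_i = 59 + 37 + 32 = 128.

Step 2 — fraction explained by component i = λ_i / Σ λ:
  PC1: 59/128 = 0.4609
  PC2: 37/128 = 0.2891
  PC3: 32/128 = 0.25

Step 3 — cumulative fraction after k components = (λ_1 + ... + λ_k) / Σ λ:
  k = 1: 59/128 = 0.4609
  k = 2: (59 + 37)/128 = 96/128 = 0.75
  k = 3: (59 + 37 + 32)/128 = 128/128 = 1

Summary (fraction, with percent):

explained: PC1 0.4609 (46.09%), PC2 0.2891 (28.91%), PC3 0.25 (25%);  cumulative: 0.4609, 0.75, 1


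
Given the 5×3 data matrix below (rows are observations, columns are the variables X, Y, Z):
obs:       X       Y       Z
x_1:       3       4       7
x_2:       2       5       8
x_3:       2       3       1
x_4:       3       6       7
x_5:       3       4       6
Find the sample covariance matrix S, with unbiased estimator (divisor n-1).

Step 1 — column means:
  mean(X) = (3 + 2 + 2 + 3 + 3) / 5 = 13/5 = 2.6
  mean(Y) = (4 + 5 + 3 + 6 + 4) / 5 = 22/5 = 4.4
  mean(Z) = (7 + 8 + 1 + 7 + 6) / 5 = 29/5 = 5.8

Step 2 — sample covariance S[i,j] = (1/(n-1)) · Σ_k (x_{k,i} - mean_i) · (x_{k,j} - mean_j), with n-1 = 4.
  S[X,X] = ((0.4)·(0.4) + (-0.6)·(-0.6) + (-0.6)·(-0.6) + (0.4)·(0.4) + (0.4)·(0.4)) / 4 = 1.2/4 = 0.3
  S[X,Y] = ((0.4)·(-0.4) + (-0.6)·(0.6) + (-0.6)·(-1.4) + (0.4)·(1.6) + (0.4)·(-0.4)) / 4 = 0.8/4 = 0.2
  S[X,Z] = ((0.4)·(1.2) + (-0.6)·(2.2) + (-0.6)·(-4.8) + (0.4)·(1.2) + (0.4)·(0.2)) / 4 = 2.6/4 = 0.65
  S[Y,Y] = ((-0.4)·(-0.4) + (0.6)·(0.6) + (-1.4)·(-1.4) + (1.6)·(1.6) + (-0.4)·(-0.4)) / 4 = 5.2/4 = 1.3
  S[Y,Z] = ((-0.4)·(1.2) + (0.6)·(2.2) + (-1.4)·(-4.8) + (1.6)·(1.2) + (-0.4)·(0.2)) / 4 = 9.4/4 = 2.35
  S[Z,Z] = ((1.2)·(1.2) + (2.2)·(2.2) + (-4.8)·(-4.8) + (1.2)·(1.2) + (0.2)·(0.2)) / 4 = 30.8/4 = 7.7

S is symmetric (S[j,i] = S[i,j]). Assembling:

S = [[0.3, 0.2, 0.65],
 [0.2, 1.3, 2.35],
 [0.65, 2.35, 7.7]]


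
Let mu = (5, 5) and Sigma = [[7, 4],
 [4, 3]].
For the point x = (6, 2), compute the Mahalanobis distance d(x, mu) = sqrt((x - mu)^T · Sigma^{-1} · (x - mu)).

Step 1 — centre the observation: (x - mu) = (1, -3).

Step 2 — invert Sigma. det(Sigma) = 7·3 - (4)² = 5.
  Sigma^{-1} = (1/det) · [[d, -b], [-b, a]] = [[0.6, -0.8],
 [-0.8, 1.4]].

Step 3 — form the quadratic (x - mu)^T · Sigma^{-1} · (x - mu):
  Sigma^{-1} · (x - mu) = (3, -5).
  (x - mu)^T · [Sigma^{-1} · (x - mu)] = (1)·(3) + (-3)·(-5) = 18.

Step 4 — take square root: d = √(18) ≈ 4.2426.

d(x, mu) = √(18) ≈ 4.2426


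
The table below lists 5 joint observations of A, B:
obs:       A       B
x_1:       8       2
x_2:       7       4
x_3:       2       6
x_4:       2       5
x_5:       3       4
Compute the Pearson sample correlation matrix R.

Step 1 — column means:
  mean(A) = (8 + 7 + 2 + 2 + 3) / 5 = 22/5 = 4.4
  mean(B) = (2 + 4 + 6 + 5 + 4) / 5 = 21/5 = 4.2

Step 2 — sample variances and covariances s[i,j] = (1/(n-1)) · Σ_k (x_{k,i} - mean_i) · (x_{k,j} - mean_j), with n-1 = 4:
  s[A,A] = ((3.6)·(3.6) + (2.6)·(2.6) + (-2.4)·(-2.4) + (-2.4)·(-2.4) + (-1.4)·(-1.4)) / 4 = 33.2/4 = 8.3
  s[A,B] = ((3.6)·(-2.2) + (2.6)·(-0.2) + (-2.4)·(1.8) + (-2.4)·(0.8) + (-1.4)·(-0.2)) / 4 = -14.4/4 = -3.6
  s[B,B] = ((-2.2)·(-2.2) + (-0.2)·(-0.2) + (1.8)·(1.8) + (0.8)·(0.8) + (-0.2)·(-0.2)) / 4 = 8.8/4 = 2.2
  Sample standard deviations s_i = √(s[i,i]):
  s(A) = √(8.3) = 2.881
  s(B) = √(2.2) = 1.4832

Step 3 — r_{ij} = s_{ij} / (s_i · s_j):
  r[A,A] = 1 (diagonal).
  r[A,B] = -3.6 / (2.881 · 1.4832) = -3.6 / 4.2732 = -0.8425
  r[B,B] = 1 (diagonal).

R is symmetric with unit diagonal. Assembling:

R = [[1, -0.8425],
 [-0.8425, 1]]


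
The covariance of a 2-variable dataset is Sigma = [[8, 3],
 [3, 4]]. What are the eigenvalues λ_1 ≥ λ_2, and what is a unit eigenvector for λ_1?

Step 1 — characteristic polynomial of 2×2 Sigma:
  det(Sigma - λI) = λ² - trace · λ + det = 0.
  trace = 8 + 4 = 12, det = 8·4 - (3)² = 23.
Step 2 — discriminant:
  Δ = trace² - 4·det = 144 - 92 = 52.
Step 3 — eigenvalues:
  λ = (trace ± √Δ)/2 = (12 ± 7.2111)/2,
  λ_1 = 9.6056,  λ_2 = 2.3944.

Step 4 — unit eigenvector for λ_1: solve (Sigma - λ_1 I)v = 0. First row:
  (8 - 9.6056)·v_x + (3)·v_y = 0, i.e. (-1.6056)·v_x + (3)·v_y = 0,
  so v ∝ (b, λ_1 - a) = (3, 1.6056) = u.
  ||u|| = √((3)² + (1.6056)²) = √(11.5778) ≈ 3.4026,
  v_1 = u/||u|| ≈ (0.8817, 0.4719) (||v_1|| = 1).

λ_1 = 9.6056,  λ_2 = 2.3944;  v_1 ≈ (0.8817, 0.4719)


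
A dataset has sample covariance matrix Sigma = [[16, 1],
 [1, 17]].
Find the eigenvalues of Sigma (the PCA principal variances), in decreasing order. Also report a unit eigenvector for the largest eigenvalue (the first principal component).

Step 1 — characteristic polynomial of 2×2 Sigma:
  det(Sigma - λI) = λ² - trace · λ + det = 0.
  trace = 16 + 17 = 33, det = 16·17 - (1)² = 271.
Step 2 — discriminant:
  Δ = trace² - 4·det = 1089 - 1084 = 5.
Step 3 — eigenvalues:
  λ = (trace ± √Δ)/2 = (33 ± 2.2361)/2,
  λ_1 = 17.618,  λ_2 = 15.382.

Step 4 — unit eigenvector for λ_1: solve (Sigma - λ_1 I)v = 0. First row:
  (16 - 17.618)·v_x + (1)·v_y = 0, i.e. (-1.618)·v_x + (1)·v_y = 0,
  so v ∝ (b, λ_1 - a) = (1, 1.618) = u.
  ||u|| = √((1)² + (1.618)²) = √(3.618) ≈ 1.9021,
  v_1 = u/||u|| ≈ (0.5257, 0.8507) (||v_1|| = 1).

λ_1 = 17.618,  λ_2 = 15.382;  v_1 ≈ (0.5257, 0.8507)


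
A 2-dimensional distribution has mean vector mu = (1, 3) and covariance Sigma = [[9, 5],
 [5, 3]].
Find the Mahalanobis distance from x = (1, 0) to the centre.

Step 1 — centre the observation: (x - mu) = (0, -3).

Step 2 — invert Sigma. det(Sigma) = 9·3 - (5)² = 2.
  Sigma^{-1} = (1/det) · [[d, -b], [-b, a]] = [[1.5, -2.5],
 [-2.5, 4.5]].

Step 3 — form the quadratic (x - mu)^T · Sigma^{-1} · (x - mu):
  Sigma^{-1} · (x - mu) = (7.5, -13.5).
  (x - mu)^T · [Sigma^{-1} · (x - mu)] = (0)·(7.5) + (-3)·(-13.5) = 40.5.

Step 4 — take square root: d = √(40.5) ≈ 6.364.

d(x, mu) = √(40.5) ≈ 6.364


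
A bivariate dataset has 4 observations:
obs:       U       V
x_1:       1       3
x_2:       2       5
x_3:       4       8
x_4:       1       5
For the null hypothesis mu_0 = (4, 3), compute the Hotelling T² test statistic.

Step 1 — sample mean vector:
  mean(U) = (1 + 2 + 4 + 1) / 4 = 8/4 = 2
  mean(V) = (3 + 5 + 8 + 5) / 4 = 21/4 = 5.25
  x̄ = (2, 5.25),  deviation x̄ - mu_0 = (2, 5.25) - (4, 3) = (-2, 2.25).

Step 2 — sample covariance matrix, S[i,j] = (1/(n-1)) · Σ_k (x_{k,i} - mean_i) · (x_{k,j} - mean_j), divisor n-1 = 3:
  S[U,U] = ((-1)·(-1) + (0)·(0) + (2)·(2) + (-1)·(-1)) / 3 = 6/3 = 2
  S[U,V] = ((-1)·(-2.25) + (0)·(-0.25) + (2)·(2.75) + (-1)·(-0.25)) / 3 = 8/3 = 2.6667
  S[V,V] = ((-2.25)·(-2.25) + (-0.25)·(-0.25) + (2.75)·(2.75) + (-0.25)·(-0.25)) / 3 = 12.75/3 = 4.25
  S = [[2, 2.6667],
 [2.6667, 4.25]].

Step 3 — invert S. det(S) = 2·4.25 - (2.6667)² = 1.3889.
  S^{-1} = (1/det) · [[d, -b], [-b, a]] = [[3.06, -1.92],
 [-1.92, 1.44]].

Step 4 — quadratic form (x̄ - mu_0)^T · S^{-1} · (x̄ - mu_0):
  S^{-1} · (x̄ - mu_0) = (-10.44, 7.08),
  (x̄ - mu_0)^T · [...] = (-2)·(-10.44) + (2.25)·(7.08) = 36.81.

Step 5 — scale by n: T² = 4 · 36.81 = 147.24.

T² ≈ 147.24


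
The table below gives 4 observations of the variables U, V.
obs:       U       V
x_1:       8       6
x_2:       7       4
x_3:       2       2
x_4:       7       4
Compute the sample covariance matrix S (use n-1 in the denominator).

Step 1 — column means:
  mean(U) = (8 + 7 + 2 + 7) / 4 = 24/4 = 6
  mean(V) = (6 + 4 + 2 + 4) / 4 = 16/4 = 4

Step 2 — sample covariance S[i,j] = (1/(n-1)) · Σ_k (x_{k,i} - mean_i) · (x_{k,j} - mean_j), with n-1 = 3.
  S[U,U] = ((2)·(2) + (1)·(1) + (-4)·(-4) + (1)·(1)) / 3 = 22/3 = 7.3333
  S[U,V] = ((2)·(2) + (1)·(0) + (-4)·(-2) + (1)·(0)) / 3 = 12/3 = 4
  S[V,V] = ((2)·(2) + (0)·(0) + (-2)·(-2) + (0)·(0)) / 3 = 8/3 = 2.6667

S is symmetric (S[j,i] = S[i,j]). Assembling:

S = [[7.3333, 4],
 [4, 2.6667]]


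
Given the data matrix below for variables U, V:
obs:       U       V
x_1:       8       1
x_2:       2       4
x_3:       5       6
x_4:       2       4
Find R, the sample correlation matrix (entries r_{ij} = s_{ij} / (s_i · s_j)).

Step 1 — column means:
  mean(U) = (8 + 2 + 5 + 2) / 4 = 17/4 = 4.25
  mean(V) = (1 + 4 + 6 + 4) / 4 = 15/4 = 3.75

Step 2 — sample variances and covariances s[i,j] = (1/(n-1)) · Σ_k (x_{k,i} - mean_i) · (x_{k,j} - mean_j), with n-1 = 3:
  s[U,U] = ((3.75)·(3.75) + (-2.25)·(-2.25) + (0.75)·(0.75) + (-2.25)·(-2.25)) / 3 = 24.75/3 = 8.25
  s[U,V] = ((3.75)·(-2.75) + (-2.25)·(0.25) + (0.75)·(2.25) + (-2.25)·(0.25)) / 3 = -9.75/3 = -3.25
  s[V,V] = ((-2.75)·(-2.75) + (0.25)·(0.25) + (2.25)·(2.25) + (0.25)·(0.25)) / 3 = 12.75/3 = 4.25
  Sample standard deviations s_i = √(s[i,i]):
  s(U) = √(8.25) = 2.8723
  s(V) = √(4.25) = 2.0616

Step 3 — r_{ij} = s_{ij} / (s_i · s_j):
  r[U,U] = 1 (diagonal).
  r[U,V] = -3.25 / (2.8723 · 2.0616) = -3.25 / 5.9214 = -0.5489
  r[V,V] = 1 (diagonal).

R is symmetric with unit diagonal. Assembling:

R = [[1, -0.5489],
 [-0.5489, 1]]


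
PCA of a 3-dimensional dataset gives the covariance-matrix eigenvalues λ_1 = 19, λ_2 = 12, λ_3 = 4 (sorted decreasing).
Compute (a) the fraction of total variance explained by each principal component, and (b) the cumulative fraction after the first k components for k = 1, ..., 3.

Step 1 — total variance = trace(Sigma) = Σ λ_i = 19 + 12 + 4 = 35.

Step 2 — fraction explained by component i = λ_i / Σ λ:
  PC1: 19/35 = 0.5429
  PC2: 12/35 = 0.3429
  PC3: 4/35 = 0.1143

Step 3 — cumulative fraction after k components = (λ_1 + ... + λ_k) / Σ λ:
  k = 1: 19/35 = 0.5429
  k = 2: (19 + 12)/35 = 31/35 = 0.8857
  k = 3: (19 + 12 + 4)/35 = 35/35 = 1

Summary (fraction, with percent):

explained: PC1 0.5429 (54.29%), PC2 0.3429 (34.29%), PC3 0.1143 (11.43%);  cumulative: 0.5429, 0.8857, 1


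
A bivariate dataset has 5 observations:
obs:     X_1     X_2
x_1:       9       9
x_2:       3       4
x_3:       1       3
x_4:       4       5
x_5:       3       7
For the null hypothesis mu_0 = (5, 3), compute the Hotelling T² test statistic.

Step 1 — sample mean vector:
  mean(X_1) = (9 + 3 + 1 + 4 + 3) / 5 = 20/5 = 4
  mean(X_2) = (9 + 4 + 3 + 5 + 7) / 5 = 28/5 = 5.6
  x̄ = (4, 5.6),  deviation x̄ - mu_0 = (4, 5.6) - (5, 3) = (-1, 2.6).

Step 2 — sample covariance matrix, S[i,j] = (1/(n-1)) · Σ_k (x_{k,i} - mean_i) · (x_{k,j} - mean_j), divisor n-1 = 4:
  S[X_1,X_1] = ((5)·(5) + (-1)·(-1) + (-3)·(-3) + (0)·(0) + (-1)·(-1)) / 4 = 36/4 = 9
  S[X_1,X_2] = ((5)·(3.4) + (-1)·(-1.6) + (-3)·(-2.6) + (0)·(-0.6) + (-1)·(1.4)) / 4 = 25/4 = 6.25
  S[X_2,X_2] = ((3.4)·(3.4) + (-1.6)·(-1.6) + (-2.6)·(-2.6) + (-0.6)·(-0.6) + (1.4)·(1.4)) / 4 = 23.2/4 = 5.8
  S = [[9, 6.25],
 [6.25, 5.8]].

Step 3 — invert S. det(S) = 9·5.8 - (6.25)² = 13.1375.
  S^{-1} = (1/det) · [[d, -b], [-b, a]] = [[0.4415, -0.4757],
 [-0.4757, 0.6851]].

Step 4 — quadratic form (x̄ - mu_0)^T · S^{-1} · (x̄ - mu_0):
  S^{-1} · (x̄ - mu_0) = (-1.6784, 2.2569),
  (x̄ - mu_0)^T · [...] = (-1)·(-1.6784) + (2.6)·(2.2569) = 7.5463.

Step 5 — scale by n: T² = 5 · 7.5463 = 37.7317.

T² ≈ 37.7317


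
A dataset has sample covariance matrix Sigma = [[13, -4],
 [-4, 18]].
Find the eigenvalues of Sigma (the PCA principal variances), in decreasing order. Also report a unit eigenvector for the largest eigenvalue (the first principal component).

Step 1 — characteristic polynomial of 2×2 Sigma:
  det(Sigma - λI) = λ² - trace · λ + det = 0.
  trace = 13 + 18 = 31, det = 13·18 - (-4)² = 218.
Step 2 — discriminant:
  Δ = trace² - 4·det = 961 - 872 = 89.
Step 3 — eigenvalues:
  λ = (trace ± √Δ)/2 = (31 ± 9.434)/2,
  λ_1 = 20.217,  λ_2 = 10.783.

Step 4 — unit eigenvector for λ_1: solve (Sigma - λ_1 I)v = 0. First row:
  (13 - 20.217)·v_x + (-4)·v_y = 0, i.e. (-7.217)·v_x + (-4)·v_y = 0,
  so v ∝ (b, λ_1 - a) = (-4, 7.217); multiply by -1 so the first entry is positive: u = (4, -7.217).
  ||u|| = √((4)² + (-7.217)²) = √(68.085) ≈ 8.2514,
  v_1 = u/||u|| ≈ (0.4848, -0.8746) (||v_1|| = 1).

λ_1 = 20.217,  λ_2 = 10.783;  v_1 ≈ (0.4848, -0.8746)


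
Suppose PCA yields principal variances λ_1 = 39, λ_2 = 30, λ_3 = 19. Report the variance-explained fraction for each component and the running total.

Step 1 — total variance = trace(Sigma) = Σ λ_i = 39 + 30 + 19 = 88.

Step 2 — fraction explained by component i = λ_i / Σ λ:
  PC1: 39/88 = 0.4432
  PC2: 30/88 = 0.3409
  PC3: 19/88 = 0.2159

Step 3 — cumulative fraction after k components = (λ_1 + ... + λ_k) / Σ λ:
  k = 1: 39/88 = 0.4432
  k = 2: (39 + 30)/88 = 69/88 = 0.7841
  k = 3: (39 + 30 + 19)/88 = 88/88 = 1

Summary (fraction, with percent):

explained: PC1 0.4432 (44.32%), PC2 0.3409 (34.09%), PC3 0.2159 (21.59%);  cumulative: 0.4432, 0.7841, 1


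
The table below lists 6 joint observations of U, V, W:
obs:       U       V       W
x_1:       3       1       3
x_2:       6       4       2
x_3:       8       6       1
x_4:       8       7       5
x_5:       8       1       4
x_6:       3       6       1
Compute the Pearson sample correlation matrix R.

Step 1 — column means:
  mean(U) = (3 + 6 + 8 + 8 + 8 + 3) / 6 = 36/6 = 6
  mean(V) = (1 + 4 + 6 + 7 + 1 + 6) / 6 = 25/6 = 4.1667
  mean(W) = (3 + 2 + 1 + 5 + 4 + 1) / 6 = 16/6 = 2.6667

Step 2 — sample variances and covariances s[i,j] = (1/(n-1)) · Σ_k (x_{k,i} - mean_i) · (x_{k,j} - mean_j), with n-1 = 5:
  s[U,U] = ((-3)·(-3) + (0)·(0) + (2)·(2) + (2)·(2) + (2)·(2) + (-3)·(-3)) / 5 = 30/5 = 6
  s[U,V] = ((-3)·(-3.1667) + (0)·(-0.1667) + (2)·(1.8333) + (2)·(2.8333) + (2)·(-3.1667) + (-3)·(1.8333)) / 5 = 7/5 = 1.4
  s[U,W] = ((-3)·(0.3333) + (0)·(-0.6667) + (2)·(-1.6667) + (2)·(2.3333) + (2)·(1.3333) + (-3)·(-1.6667)) / 5 = 8/5 = 1.6
  s[V,V] = ((-3.1667)·(-3.1667) + (-0.1667)·(-0.1667) + (1.8333)·(1.8333) + (2.8333)·(2.8333) + (-3.1667)·(-3.1667) + (1.8333)·(1.8333)) / 5 = 34.8333/5 = 6.9667
  s[V,W] = ((-3.1667)·(0.3333) + (-0.1667)·(-0.6667) + (1.8333)·(-1.6667) + (2.8333)·(2.3333) + (-3.1667)·(1.3333) + (1.8333)·(-1.6667)) / 5 = -4.6667/5 = -0.9333
  s[W,W] = ((0.3333)·(0.3333) + (-0.6667)·(-0.6667) + (-1.6667)·(-1.6667) + (2.3333)·(2.3333) + (1.3333)·(1.3333) + (-1.6667)·(-1.6667)) / 5 = 13.3333/5 = 2.6667
  Sample standard deviations s_i = √(s[i,i]):
  s(U) = √(6) = 2.4495
  s(V) = √(6.9667) = 2.6394
  s(W) = √(2.6667) = 1.633

Step 3 — r_{ij} = s_{ij} / (s_i · s_j):
  r[U,U] = 1 (diagonal).
  r[U,V] = 1.4 / (2.4495 · 2.6394) = 1.4 / 6.4653 = 0.2165
  r[U,W] = 1.6 / (2.4495 · 1.633) = 1.6 / 4 = 0.4
  r[V,V] = 1 (diagonal).
  r[V,W] = -0.9333 / (2.6394 · 1.633) = -0.9333 / 4.3102 = -0.2165
  r[W,W] = 1 (diagonal).

R is symmetric with unit diagonal. Assembling:

R = [[1, 0.2165, 0.4],
 [0.2165, 1, -0.2165],
 [0.4, -0.2165, 1]]


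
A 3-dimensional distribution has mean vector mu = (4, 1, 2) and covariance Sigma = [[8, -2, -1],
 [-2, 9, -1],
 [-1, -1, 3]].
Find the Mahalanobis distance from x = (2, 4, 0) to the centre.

Step 1 — centre the observation: (x - mu) = (-2, 3, -2).

Step 2 — invert Sigma (cofactor / det for 3×3, or solve directly):
  Sigma^{-1} = [[0.1421, 0.0383, 0.0601],
 [0.0383, 0.1257, 0.0546],
 [0.0601, 0.0546, 0.3716]].

Step 3 — form the quadratic (x - mu)^T · Sigma^{-1} · (x - mu):
  Sigma^{-1} · (x - mu) = (-0.2896, 0.1913, -0.6995).
  (x - mu)^T · [Sigma^{-1} · (x - mu)] = (-2)·(-0.2896) + (3)·(0.1913) + (-2)·(-0.6995) = 2.5519.

Step 4 — take square root: d = √(2.5519) ≈ 1.5975.

d(x, mu) = √(2.5519) ≈ 1.5975


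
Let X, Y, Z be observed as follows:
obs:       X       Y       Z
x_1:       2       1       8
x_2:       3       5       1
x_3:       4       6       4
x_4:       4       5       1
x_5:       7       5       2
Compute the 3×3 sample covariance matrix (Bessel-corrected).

Step 1 — column means:
  mean(X) = (2 + 3 + 4 + 4 + 7) / 5 = 20/5 = 4
  mean(Y) = (1 + 5 + 6 + 5 + 5) / 5 = 22/5 = 4.4
  mean(Z) = (8 + 1 + 4 + 1 + 2) / 5 = 16/5 = 3.2

Step 2 — sample covariance S[i,j] = (1/(n-1)) · Σ_k (x_{k,i} - mean_i) · (x_{k,j} - mean_j), with n-1 = 4.
  S[X,X] = ((-2)·(-2) + (-1)·(-1) + (0)·(0) + (0)·(0) + (3)·(3)) / 4 = 14/4 = 3.5
  S[X,Y] = ((-2)·(-3.4) + (-1)·(0.6) + (0)·(1.6) + (0)·(0.6) + (3)·(0.6)) / 4 = 8/4 = 2
  S[X,Z] = ((-2)·(4.8) + (-1)·(-2.2) + (0)·(0.8) + (0)·(-2.2) + (3)·(-1.2)) / 4 = -11/4 = -2.75
  S[Y,Y] = ((-3.4)·(-3.4) + (0.6)·(0.6) + (1.6)·(1.6) + (0.6)·(0.6) + (0.6)·(0.6)) / 4 = 15.2/4 = 3.8
  S[Y,Z] = ((-3.4)·(4.8) + (0.6)·(-2.2) + (1.6)·(0.8) + (0.6)·(-2.2) + (0.6)·(-1.2)) / 4 = -18.4/4 = -4.6
  S[Z,Z] = ((4.8)·(4.8) + (-2.2)·(-2.2) + (0.8)·(0.8) + (-2.2)·(-2.2) + (-1.2)·(-1.2)) / 4 = 34.8/4 = 8.7

S is symmetric (S[j,i] = S[i,j]). Assembling:

S = [[3.5, 2, -2.75],
 [2, 3.8, -4.6],
 [-2.75, -4.6, 8.7]]


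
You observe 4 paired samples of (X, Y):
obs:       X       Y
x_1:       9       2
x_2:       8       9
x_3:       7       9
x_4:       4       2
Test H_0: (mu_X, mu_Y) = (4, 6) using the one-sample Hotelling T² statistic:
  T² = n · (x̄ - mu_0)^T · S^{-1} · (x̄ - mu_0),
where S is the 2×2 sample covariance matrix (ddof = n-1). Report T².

Step 1 — sample mean vector:
  mean(X) = (9 + 8 + 7 + 4) / 4 = 28/4 = 7
  mean(Y) = (2 + 9 + 9 + 2) / 4 = 22/4 = 5.5
  x̄ = (7, 5.5),  deviation x̄ - mu_0 = (7, 5.5) - (4, 6) = (3, -0.5).

Step 2 — sample covariance matrix, S[i,j] = (1/(n-1)) · Σ_k (x_{k,i} - mean_i) · (x_{k,j} - mean_j), divisor n-1 = 3:
  S[X,X] = ((2)·(2) + (1)·(1) + (0)·(0) + (-3)·(-3)) / 3 = 14/3 = 4.6667
  S[X,Y] = ((2)·(-3.5) + (1)·(3.5) + (0)·(3.5) + (-3)·(-3.5)) / 3 = 7/3 = 2.3333
  S[Y,Y] = ((-3.5)·(-3.5) + (3.5)·(3.5) + (3.5)·(3.5) + (-3.5)·(-3.5)) / 3 = 49/3 = 16.3333
  S = [[4.6667, 2.3333],
 [2.3333, 16.3333]].

Step 3 — invert S. det(S) = 4.6667·16.3333 - (2.3333)² = 70.7778.
  S^{-1} = (1/det) · [[d, -b], [-b, a]] = [[0.2308, -0.033],
 [-0.033, 0.0659]].

Step 4 — quadratic form (x̄ - mu_0)^T · S^{-1} · (x̄ - mu_0):
  S^{-1} · (x̄ - mu_0) = (0.7088, -0.1319),
  (x̄ - mu_0)^T · [...] = (3)·(0.7088) + (-0.5)·(-0.1319) = 2.1923.

Step 5 — scale by n: T² = 4 · 2.1923 = 8.7692.

T² ≈ 8.7692


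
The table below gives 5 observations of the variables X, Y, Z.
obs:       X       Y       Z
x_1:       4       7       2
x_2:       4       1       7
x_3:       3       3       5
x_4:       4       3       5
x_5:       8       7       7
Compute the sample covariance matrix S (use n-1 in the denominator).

Step 1 — column means:
  mean(X) = (4 + 4 + 3 + 4 + 8) / 5 = 23/5 = 4.6
  mean(Y) = (7 + 1 + 3 + 3 + 7) / 5 = 21/5 = 4.2
  mean(Z) = (2 + 7 + 5 + 5 + 7) / 5 = 26/5 = 5.2

Step 2 — sample covariance S[i,j] = (1/(n-1)) · Σ_k (x_{k,i} - mean_i) · (x_{k,j} - mean_j), with n-1 = 4.
  S[X,X] = ((-0.6)·(-0.6) + (-0.6)·(-0.6) + (-1.6)·(-1.6) + (-0.6)·(-0.6) + (3.4)·(3.4)) / 4 = 15.2/4 = 3.8
  S[X,Y] = ((-0.6)·(2.8) + (-0.6)·(-3.2) + (-1.6)·(-1.2) + (-0.6)·(-1.2) + (3.4)·(2.8)) / 4 = 12.4/4 = 3.1
  S[X,Z] = ((-0.6)·(-3.2) + (-0.6)·(1.8) + (-1.6)·(-0.2) + (-0.6)·(-0.2) + (3.4)·(1.8)) / 4 = 7.4/4 = 1.85
  S[Y,Y] = ((2.8)·(2.8) + (-3.2)·(-3.2) + (-1.2)·(-1.2) + (-1.2)·(-1.2) + (2.8)·(2.8)) / 4 = 28.8/4 = 7.2
  S[Y,Z] = ((2.8)·(-3.2) + (-3.2)·(1.8) + (-1.2)·(-0.2) + (-1.2)·(-0.2) + (2.8)·(1.8)) / 4 = -9.2/4 = -2.3
  S[Z,Z] = ((-3.2)·(-3.2) + (1.8)·(1.8) + (-0.2)·(-0.2) + (-0.2)·(-0.2) + (1.8)·(1.8)) / 4 = 16.8/4 = 4.2

S is symmetric (S[j,i] = S[i,j]). Assembling:

S = [[3.8, 3.1, 1.85],
 [3.1, 7.2, -2.3],
 [1.85, -2.3, 4.2]]


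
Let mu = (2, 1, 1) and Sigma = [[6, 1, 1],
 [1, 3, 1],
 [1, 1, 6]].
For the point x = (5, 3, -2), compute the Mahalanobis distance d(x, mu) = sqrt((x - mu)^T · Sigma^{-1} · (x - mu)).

Step 1 — centre the observation: (x - mu) = (3, 2, -3).

Step 2 — invert Sigma (cofactor / det for 3×3, or solve directly):
  Sigma^{-1} = [[0.1789, -0.0526, -0.0211],
 [-0.0526, 0.3684, -0.0526],
 [-0.0211, -0.0526, 0.1789]].

Step 3 — form the quadratic (x - mu)^T · Sigma^{-1} · (x - mu):
  Sigma^{-1} · (x - mu) = (0.4947, 0.7368, -0.7053).
  (x - mu)^T · [Sigma^{-1} · (x - mu)] = (3)·(0.4947) + (2)·(0.7368) + (-3)·(-0.7053) = 5.0737.

Step 4 — take square root: d = √(5.0737) ≈ 2.2525.

d(x, mu) = √(5.0737) ≈ 2.2525


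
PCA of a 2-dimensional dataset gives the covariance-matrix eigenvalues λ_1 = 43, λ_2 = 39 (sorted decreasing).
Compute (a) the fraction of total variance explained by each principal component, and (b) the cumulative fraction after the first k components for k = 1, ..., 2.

Step 1 — total variance = trace(Sigma) = Σ λ_i = 43 + 39 = 82.

Step 2 — fraction explained by component i = λ_i / Σ λ:
  PC1: 43/82 = 0.5244
  PC2: 39/82 = 0.4756

Step 3 — cumulative fraction after k components = (λ_1 + ... + λ_k) / Σ λ:
  k = 1: 43/82 = 0.5244
  k = 2: (43 + 39)/82 = 82/82 = 1

Summary (fraction, with percent):

explained: PC1 0.5244 (52.44%), PC2 0.4756 (47.56%);  cumulative: 0.5244, 1


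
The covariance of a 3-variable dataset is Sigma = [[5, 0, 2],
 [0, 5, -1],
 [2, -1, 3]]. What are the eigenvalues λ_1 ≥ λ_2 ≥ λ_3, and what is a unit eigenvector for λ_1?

Step 1 — characteristic polynomial p(λ) = det(λI - Sigma) = λ³ - tr·λ² + c_1·λ - det, where tr = trace, c_1 = sum of the principal 2×2 minors, det = det(Sigma):
  tr = 5 + 5 + 3 = 13,
  c_1 = (5·5 - (0)²) + (5·3 - (2)²) + (5·3 - (-1)²) = 25 + 11 + 14 = 50,
  det = 5·(5·3 - (-1)²) - (0)·((0)·3 - (-1)·(2)) + (2)·((0)·(-1) - 5·(2)) = 5·(14) - (0)·(2) + (2)·(-10) = 50.
  So p(λ) = λ³ - 13λ² + 50λ - 50.
Step 2 — look for an integer root (rational root theorem: any rational root is an integer divisor of 50). Testing λ = 5:
  p(5) = 125 - 325 + 250 - 50 = 0  ✓
  Dividing out (λ - 5): p(λ) = (λ - 5)(λ² - 8λ + 10).
Step 3 — remaining eigenvalues from the quadratic λ² - 8λ + 10 = 0:
  Δ = 8² - 4·10 = 64 - 40 = 24,  λ = (8 ± √24)/2 = (8 ± 4.899)/2 ≈ 6.4495 or 1.5505.
  Sorted: λ_1 = 6.4495,  λ_2 = 5,  λ_3 = 1.5505  (check: sum = 13 = tr ✓).

Step 4 — unit eigenvector for λ_1 ≈ 6.4495: v spans the null space of (Sigma - λ_1 I), whose rows are
  r_1 = (-1.4495, 0, 2),  r_2 = (0, -1.4495, -1),  r_3 = (2, -1, -3.4495).
  v is orthogonal to every row, so take v ∝ r_1 × r_2 = ((0)·(-1) - (2)·(-1.4495), (2)·(0) - (-1.4495)·(-1), (-1.4495)·(-1.4495) - (0)·(0)) ≈ (2.899, -1.4495, 2.101).
  Let u = (2.899, -1.4495, 2.101).
  ||u|| = √((2.899)² + (-1.4495)² + (2.101)²) = √(14.9194) ≈ 3.8626,  v_1 = u/||u|| ≈ (0.7505, -0.3753, 0.5439) (||v_1|| = 1).

λ_1 = 6.4495,  λ_2 = 5,  λ_3 = 1.5505;  v_1 ≈ (0.7505, -0.3753, 0.5439)


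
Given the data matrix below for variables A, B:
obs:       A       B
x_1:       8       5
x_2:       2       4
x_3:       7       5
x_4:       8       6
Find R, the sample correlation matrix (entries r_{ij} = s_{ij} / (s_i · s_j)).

Step 1 — column means:
  mean(A) = (8 + 2 + 7 + 8) / 4 = 25/4 = 6.25
  mean(B) = (5 + 4 + 5 + 6) / 4 = 20/4 = 5

Step 2 — sample variances and covariances s[i,j] = (1/(n-1)) · Σ_k (x_{k,i} - mean_i) · (x_{k,j} - mean_j), with n-1 = 3:
  s[A,A] = ((1.75)·(1.75) + (-4.25)·(-4.25) + (0.75)·(0.75) + (1.75)·(1.75)) / 3 = 24.75/3 = 8.25
  s[A,B] = ((1.75)·(0) + (-4.25)·(-1) + (0.75)·(0) + (1.75)·(1)) / 3 = 6/3 = 2
  s[B,B] = ((0)·(0) + (-1)·(-1) + (0)·(0) + (1)·(1)) / 3 = 2/3 = 0.6667
  Sample standard deviations s_i = √(s[i,i]):
  s(A) = √(8.25) = 2.8723
  s(B) = √(0.6667) = 0.8165

Step 3 — r_{ij} = s_{ij} / (s_i · s_j):
  r[A,A] = 1 (diagonal).
  r[A,B] = 2 / (2.8723 · 0.8165) = 2 / 2.3452 = 0.8528
  r[B,B] = 1 (diagonal).

R is symmetric with unit diagonal. Assembling:

R = [[1, 0.8528],
 [0.8528, 1]]


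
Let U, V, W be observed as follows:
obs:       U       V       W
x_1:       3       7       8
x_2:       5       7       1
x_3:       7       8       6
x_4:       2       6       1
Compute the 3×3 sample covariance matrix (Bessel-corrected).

Step 1 — column means:
  mean(U) = (3 + 5 + 7 + 2) / 4 = 17/4 = 4.25
  mean(V) = (7 + 7 + 8 + 6) / 4 = 28/4 = 7
  mean(W) = (8 + 1 + 6 + 1) / 4 = 16/4 = 4

Step 2 — sample covariance S[i,j] = (1/(n-1)) · Σ_k (x_{k,i} - mean_i) · (x_{k,j} - mean_j), with n-1 = 3.
  S[U,U] = ((-1.25)·(-1.25) + (0.75)·(0.75) + (2.75)·(2.75) + (-2.25)·(-2.25)) / 3 = 14.75/3 = 4.9167
  S[U,V] = ((-1.25)·(0) + (0.75)·(0) + (2.75)·(1) + (-2.25)·(-1)) / 3 = 5/3 = 1.6667
  S[U,W] = ((-1.25)·(4) + (0.75)·(-3) + (2.75)·(2) + (-2.25)·(-3)) / 3 = 5/3 = 1.6667
  S[V,V] = ((0)·(0) + (0)·(0) + (1)·(1) + (-1)·(-1)) / 3 = 2/3 = 0.6667
  S[V,W] = ((0)·(4) + (0)·(-3) + (1)·(2) + (-1)·(-3)) / 3 = 5/3 = 1.6667
  S[W,W] = ((4)·(4) + (-3)·(-3) + (2)·(2) + (-3)·(-3)) / 3 = 38/3 = 12.6667

S is symmetric (S[j,i] = S[i,j]). Assembling:

S = [[4.9167, 1.6667, 1.6667],
 [1.6667, 0.6667, 1.6667],
 [1.6667, 1.6667, 12.6667]]


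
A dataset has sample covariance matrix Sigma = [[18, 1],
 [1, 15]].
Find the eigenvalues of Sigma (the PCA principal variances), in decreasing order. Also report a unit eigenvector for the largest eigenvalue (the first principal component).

Step 1 — characteristic polynomial of 2×2 Sigma:
  det(Sigma - λI) = λ² - trace · λ + det = 0.
  trace = 18 + 15 = 33, det = 18·15 - (1)² = 269.
Step 2 — discriminant:
  Δ = trace² - 4·det = 1089 - 1076 = 13.
Step 3 — eigenvalues:
  λ = (trace ± √Δ)/2 = (33 ± 3.6056)/2,
  λ_1 = 18.3028,  λ_2 = 14.6972.

Step 4 — unit eigenvector for λ_1: solve (Sigma - λ_1 I)v = 0. First row:
  (18 - 18.3028)·v_x + (1)·v_y = 0, i.e. (-0.3028)·v_x + (1)·v_y = 0,
  so v ∝ (b, λ_1 - a) = (1, 0.3028) = u.
  ||u|| = √((1)² + (0.3028)²) = √(1.0917) ≈ 1.0448,
  v_1 = u/||u|| ≈ (0.9571, 0.2898) (||v_1|| = 1).

λ_1 = 18.3028,  λ_2 = 14.6972;  v_1 ≈ (0.9571, 0.2898)


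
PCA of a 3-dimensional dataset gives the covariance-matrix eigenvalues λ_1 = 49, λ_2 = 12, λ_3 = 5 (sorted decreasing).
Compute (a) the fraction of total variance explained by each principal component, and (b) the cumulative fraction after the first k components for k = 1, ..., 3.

Step 1 — total variance = trace(Sigma) = Σ λ_i = 49 + 12 + 5 = 66.

Step 2 — fraction explained by component i = λ_i / Σ λ:
  PC1: 49/66 = 0.7424
  PC2: 12/66 = 0.1818
  PC3: 5/66 = 0.0758

Step 3 — cumulative fraction after k components = (λ_1 + ... + λ_k) / Σ λ:
  k = 1: 49/66 = 0.7424
  k = 2: (49 + 12)/66 = 61/66 = 0.9242
  k = 3: (49 + 12 + 5)/66 = 66/66 = 1

Summary (fraction, with percent):

explained: PC1 0.7424 (74.24%), PC2 0.1818 (18.18%), PC3 0.0758 (7.58%);  cumulative: 0.7424, 0.9242, 1


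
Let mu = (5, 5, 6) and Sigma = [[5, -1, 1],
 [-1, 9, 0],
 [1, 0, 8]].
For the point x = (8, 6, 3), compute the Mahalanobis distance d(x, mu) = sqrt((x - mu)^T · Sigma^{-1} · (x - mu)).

Step 1 — centre the observation: (x - mu) = (3, 1, -3).

Step 2 — invert Sigma (cofactor / det for 3×3, or solve directly):
  Sigma^{-1} = [[0.2099, 0.0233, -0.0262],
 [0.0233, 0.1137, -0.0029],
 [-0.0262, -0.0029, 0.1283]].

Step 3 — form the quadratic (x - mu)^T · Sigma^{-1} · (x - mu):
  Sigma^{-1} · (x - mu) = (0.7318, 0.1924, -0.4665).
  (x - mu)^T · [Sigma^{-1} · (x - mu)] = (3)·(0.7318) + (1)·(0.1924) + (-3)·(-0.4665) = 3.7872.

Step 4 — take square root: d = √(3.7872) ≈ 1.9461.

d(x, mu) = √(3.7872) ≈ 1.9461


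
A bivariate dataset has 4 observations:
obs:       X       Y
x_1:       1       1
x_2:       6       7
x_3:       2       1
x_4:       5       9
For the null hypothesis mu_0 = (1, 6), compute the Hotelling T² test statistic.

Step 1 — sample mean vector:
  mean(X) = (1 + 6 + 2 + 5) / 4 = 14/4 = 3.5
  mean(Y) = (1 + 7 + 1 + 9) / 4 = 18/4 = 4.5
  x̄ = (3.5, 4.5),  deviation x̄ - mu_0 = (3.5, 4.5) - (1, 6) = (2.5, -1.5).

Step 2 — sample covariance matrix, S[i,j] = (1/(n-1)) · Σ_k (x_{k,i} - mean_i) · (x_{k,j} - mean_j), divisor n-1 = 3:
  S[X,X] = ((-2.5)·(-2.5) + (2.5)·(2.5) + (-1.5)·(-1.5) + (1.5)·(1.5)) / 3 = 17/3 = 5.6667
  S[X,Y] = ((-2.5)·(-3.5) + (2.5)·(2.5) + (-1.5)·(-3.5) + (1.5)·(4.5)) / 3 = 27/3 = 9
  S[Y,Y] = ((-3.5)·(-3.5) + (2.5)·(2.5) + (-3.5)·(-3.5) + (4.5)·(4.5)) / 3 = 51/3 = 17
  S = [[5.6667, 9],
 [9, 17]].

Step 3 — invert S. det(S) = 5.6667·17 - (9)² = 15.3333.
  S^{-1} = (1/det) · [[d, -b], [-b, a]] = [[1.1087, -0.587],
 [-0.587, 0.3696]].

Step 4 — quadratic form (x̄ - mu_0)^T · S^{-1} · (x̄ - mu_0):
  S^{-1} · (x̄ - mu_0) = (3.6522, -2.0217),
  (x̄ - mu_0)^T · [...] = (2.5)·(3.6522) + (-1.5)·(-2.0217) = 12.163.

Step 5 — scale by n: T² = 4 · 12.163 = 48.6522.

T² ≈ 48.6522
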